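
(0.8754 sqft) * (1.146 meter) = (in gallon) 1 sqft = 0.09290304 m^2, so 0.8754 sqft = 0.8754 * 0.09290304 = 0.081327321 m^2. 1.146 meter = 1.146 m. Combine: 0.081327321 m^2 * 1.146 m = 0.09320111 m^3. 1 gallon = 0.0037854118 m^3, so 0.09320111 m^3 = 0.09320111 / 0.0037854118 = 24.621129 gallon ≈ 24.62 gallon (4 s.f.). Final answer: 24.62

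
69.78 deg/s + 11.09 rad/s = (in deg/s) 1 deg/s = 0.017453293 rad/s, so 69.78 deg/s = 69.78 * 0.017453293 = 1.2178908 rad/s. 11.09 rad/s is already in rad/s. Sum: 1.2178908 + 11.09 = 12.307891 rad/s. 1 deg/s = 0.017453293 rad/s, so 12.307891 rad/s = 12.307891 / 0.017453293 = 705.19019 deg/s ≈ 705.2 deg/s (4 s.f.). Final answer: 705.2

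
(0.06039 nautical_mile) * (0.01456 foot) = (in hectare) 4.963e-05. Check: 1 nautical_mile = 1852 m, so 0.06039 nautical_mile = 0.06039 * 1852 = 111.84228 m. 1 foot = 0.3048 m, so 0.01456 foot = 0.01456 * 0.3048 = 0.004437888 m. Combine: 111.84228 m * 0.004437888 m = 0.49634351 m^2. 1 hectare = 10000 m^2, so 0.49634351 m^2 = 0.49634351 / 10000 = 4.9634351e-05 hectare ≈ 4.963e-05 hectare (4 s.f.).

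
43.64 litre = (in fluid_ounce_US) 1476. Check: 1 litre = 0.001 m^3, so 43.64 litre = 43.64 * 0.001 = 0.04364 m^3. 1 fluid_ounce_US = 2.957353e-05 m^3, so 0.04364 m^3 = 0.04364 / 2.957353e-05 = 1475.644 fluid_ounce_US ≈ 1476 fluid_ounce_US (4 s.f.).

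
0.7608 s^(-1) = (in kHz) 0.7608 s^(-1) = 0.7608 Hz. 1 kHz = 1000 Hz, so 0.7608 Hz = 0.7608 / 1000 = 0.0007608 kHz. Final answer: 0.0007608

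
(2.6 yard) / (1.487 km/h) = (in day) 6.662e-05. Check: 1 yard = 0.9144 m, so 2.6 yard = 2.6 * 0.9144 = 2.37744 m. 1 km/h = 0.27777778 m/s, so 1.487 km/h = 1.487 * 0.27777778 = 0.41305556 m/s. Combine: 2.37744 m / 0.41305556 m/s = 5.7557391 s. 1 day = 86400 s, so 5.7557391 s = 5.7557391 / 86400 = 6.661735e-05 day ≈ 6.662e-05 day (4 s.f.).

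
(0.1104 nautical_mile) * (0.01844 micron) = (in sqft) 1 nautical_mile = 1852 m, so 0.1104 nautical_mile = 0.1104 * 1852 = 204.4608 m. 1 micron = 1e-06 m, so 0.01844 micron = 0.01844 * 1e-06 = 1.844e-08 m. Combine: 204.4608 m * 1.844e-08 m = 3.7702572e-06 m^2. 1 sqft = 0.09290304 m^2, so 3.7702572e-06 m^2 = 3.7702572e-06 / 0.09290304 = 4.058271e-05 sqft ≈ 4.058e-05 sqft (4 s.f.). Final answer: 4.058e-05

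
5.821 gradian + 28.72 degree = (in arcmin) 2038. Check: 1 gradian = 0.015707963 rad, so 5.821 gradian = 5.821 * 0.015707963 = 0.091436054 rad. 1 degree = 0.017453293 rad, so 28.72 degree = 28.72 * 0.017453293 = 0.50125856 rad. Sum: 0.091436054 + 0.50125856 = 0.59269462 rad. 1 arcmin = 0.00029088821 rad, so 0.59269462 rad = 0.59269462 / 0.00029088821 = 2037.534 arcmin ≈ 2038 arcmin (4 s.f.).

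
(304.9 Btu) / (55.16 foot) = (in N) 1 Btu = 1055.0559 J, so 304.9 Btu = 304.9 * 1055.0559 = 321686.53 J. 1 foot = 0.3048 m, so 55.16 foot = 55.16 * 0.3048 = 16.812768 m. Combine: 321686.53 J / 16.812768 m = 19133.466 N. Result: 19133.466 N ≈ 1.913e+04 N (4 s.f.). Final answer: 1.913e+04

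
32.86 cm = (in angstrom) 3.286e+09. Check: 1 cm = 0.01 m, so 32.86 cm = 32.86 * 0.01 = 0.3286 m. 1 angstrom = 1e-10 m, so 0.3286 m = 0.3286 / 1e-10 = 3.286e+09 angstrom.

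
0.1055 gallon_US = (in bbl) 1 gallon_US = 0.0037854118 m^3, so 0.1055 gallon_US = 0.1055 * 0.0037854118 = 0.00039936094 m^3. 1 bbl = 0.15898729 m^3, so 0.00039936094 m^3 = 0.00039936094 / 0.15898729 = 0.0025119048 bbl ≈ 0.002512 bbl (4 s.f.). Final answer: 0.002512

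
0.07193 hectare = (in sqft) 1 hectare = 10000 m^2, so 0.07193 hectare = 0.07193 * 10000 = 719.3 m^2. 1 sqft = 0.09290304 m^2, so 719.3 m^2 = 719.3 / 0.09290304 = 7742.4808 sqft ≈ 7742 sqft (4 s.f.). Final answer: 7742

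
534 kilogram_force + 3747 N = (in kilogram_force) 1 kilogram_force = 9.80665 N, so 534 kilogram_force = 534 * 9.80665 = 5236.7511 N. 3747 N is already in N. Sum: 5236.7511 + 3747 = 8983.7511 N. 1 kilogram_force = 9.80665 N, so 8983.7511 N = 8983.7511 / 9.80665 = 916.08767 kilogram_force ≈ 916.1 kilogram_force (4 s.f.). Final answer: 916.1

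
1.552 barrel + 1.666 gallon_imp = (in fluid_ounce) 1 barrel = 0.15898729 m^3, so 1.552 barrel = 1.552 * 0.15898729 = 0.24674828 m^3. 1 gallon_imp = 0.00454609 m^3, so 1.666 gallon_imp = 1.666 * 0.00454609 = 0.0075737859 m^3. Sum: 0.24674828 + 0.0075737859 = 0.25432207 m^3. 1 fluid_ounce = 2.957353e-05 m^3, so 0.25432207 m^3 = 0.25432207 / 2.957353e-05 = 8599.6522 fluid_ounce ≈ 8600 fluid_ounce (4 s.f.). Final answer: 8600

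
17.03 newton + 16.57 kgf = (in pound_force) 17.03 newton = 17.03 N. 1 kgf = 9.80665 N, so 16.57 kgf = 16.57 * 9.80665 = 162.49619 N. Sum: 17.03 + 162.49619 = 179.52619 N. 1 pound_force = 4.4482216 N, so 179.52619 N = 179.52619 / 4.4482216 = 40.359093 pound_force ≈ 40.36 pound_force (4 s.f.). Final answer: 40.36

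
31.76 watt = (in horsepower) 0.04259. Check: 31.76 watt = 31.76 W. 1 horsepower = 745.69987 W, so 31.76 W = 31.76 / 745.69987 = 0.042590862 horsepower ≈ 0.04259 horsepower (4 s.f.).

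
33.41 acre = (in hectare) 13.52. Check: 1 acre = 4046.8564 m^2, so 33.41 acre = 33.41 * 4046.8564 = 135205.47 m^2. 1 hectare = 10000 m^2, so 135205.47 m^2 = 135205.47 / 10000 = 13.520547 hectare ≈ 13.52 hectare (4 s.f.).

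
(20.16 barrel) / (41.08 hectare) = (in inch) 1 barrel = 0.15898729 m^3, so 20.16 barrel = 20.16 * 0.15898729 = 3.2051839 m^3. 1 hectare = 10000 m^2, so 41.08 hectare = 41.08 * 10000 = 410800 m^2. Combine: 3.2051839 m^3 / 410800 m^2 = 7.8022976e-06 m. 1 inch = 0.0254 m, so 7.8022976e-06 m = 7.8022976e-06 / 0.0254 = 0.00030717707 inch ≈ 0.0003072 inch (4 s.f.). Final answer: 0.0003072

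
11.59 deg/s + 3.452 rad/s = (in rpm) 34.9. Check: 1 deg/s = 0.017453293 rad/s, so 11.59 deg/s = 11.59 * 0.017453293 = 0.20228366 rad/s. 3.452 rad/s is already in rad/s. Sum: 0.20228366 + 3.452 = 3.6542837 rad/s. 1 rpm = 0.10471976 rad/s, so 3.6542837 rad/s = 3.6542837 / 0.10471976 = 34.895838 rpm ≈ 34.9 rpm (4 s.f.).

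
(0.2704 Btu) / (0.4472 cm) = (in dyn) 6.379e+09. Check: 1 Btu = 1055.0559 J, so 0.2704 Btu = 0.2704 * 1055.0559 = 285.2871 J. 1 cm = 0.01 m, so 0.4472 cm = 0.4472 * 0.01 = 0.004472 m. Combine: 285.2871 J / 0.004472 m = 63794.075 N. 1 dyn = 1e-05 N, so 63794.075 N = 63794.075 / 1e-05 = 6.3794075e+09 dyn ≈ 6.379e+09 dyn (4 s.f.).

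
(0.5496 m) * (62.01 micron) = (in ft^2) 0.5496 m is already in m. 1 micron = 1e-06 m, so 62.01 micron = 62.01 * 1e-06 = 6.201e-05 m. Combine: 0.5496 m * 6.201e-05 m = 3.4080696e-05 m^2. 1 ft^2 = 0.09290304 m^2, so 3.4080696e-05 m^2 = 3.4080696e-05 / 0.09290304 = 0.00036684156 ft^2 ≈ 0.0003668 ft^2 (4 s.f.). Final answer: 0.0003668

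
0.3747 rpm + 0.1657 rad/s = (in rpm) 1 rpm = 0.10471976 rad/s, so 0.3747 rpm = 0.3747 * 0.10471976 = 0.039238492 rad/s. 0.1657 rad/s is already in rad/s. Sum: 0.039238492 + 0.1657 = 0.20493849 rad/s. 1 rpm = 0.10471976 rad/s, so 0.20493849 rad/s = 0.20493849 / 0.10471976 = 1.9570184 rpm ≈ 1.957 rpm (4 s.f.). Final answer: 1.957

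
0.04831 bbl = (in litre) 1 bbl = 0.15898729 m^3, so 0.04831 bbl = 0.04831 * 0.15898729 = 0.0076806762 m^3. 1 litre = 0.001 m^3, so 0.0076806762 m^3 = 0.0076806762 / 0.001 = 7.6806762 litre ≈ 7.681 litre (4 s.f.). Final answer: 7.681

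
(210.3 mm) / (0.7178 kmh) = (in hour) 0.000293. Check: 1 mm = 0.001 m, so 210.3 mm = 210.3 * 0.001 = 0.2103 m. 1 kmh = 0.27777778 m/s, so 0.7178 kmh = 0.7178 * 0.27777778 = 0.19938889 m/s. Combine: 0.2103 m / 0.19938889 m/s = 1.0547228 s. 1 hour = 3600 s, so 1.0547228 s = 1.0547228 / 3600 = 0.00029297855 hour ≈ 0.000293 hour (4 s.f.).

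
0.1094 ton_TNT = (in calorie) 1.094e+08. Check: 1 ton_TNT = 4.184e+09 J, so 0.1094 ton_TNT = 0.1094 * 4.184e+09 = 4.577296e+08 J. 1 calorie = 4.184 J, so 4.577296e+08 J = 4.577296e+08 / 4.184 = 1.094e+08 calorie.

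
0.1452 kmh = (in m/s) 0.04033. Check: 1 kmh = 0.27777778 m/s, so 0.1452 kmh = 0.1452 * 0.27777778 = 0.040333333 m/s. Result: 0.040333333 m/s ≈ 0.04033 m/s (4 s.f.).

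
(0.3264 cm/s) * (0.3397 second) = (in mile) 1 cm/s = 0.01 m/s, so 0.3264 cm/s = 0.3264 * 0.01 = 0.003264 m/s. 0.3397 second = 0.3397 s. Combine: 0.003264 m/s * 0.3397 s = 0.0011087808 m. 1 mile = 1609.344 m, so 0.0011087808 m = 0.0011087808 / 1609.344 = 6.8896445e-07 mile ≈ 6.89e-07 mile (4 s.f.). Final answer: 6.89e-07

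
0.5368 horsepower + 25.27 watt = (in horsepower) 0.5707. Check: 1 horsepower = 745.69987 W, so 0.5368 horsepower = 0.5368 * 745.69987 = 400.29169 W. 25.27 watt = 25.27 W. Sum: 400.29169 + 25.27 = 425.56169 W. 1 horsepower = 745.69987 W, so 425.56169 W = 425.56169 / 745.69987 = 0.57068763 horsepower ≈ 0.5707 horsepower (4 s.f.).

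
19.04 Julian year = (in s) 6.009e+08. Check: 1 Julian year = 31557600 s, so 19.04 Julian year = 19.04 * 31557600 = 6.008567e+08 s. Result: 6.008567e+08 s ≈ 6.009e+08 s (4 s.f.).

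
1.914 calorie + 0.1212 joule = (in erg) 1 calorie = 4.184 J, so 1.914 calorie = 1.914 * 4.184 = 8.008176 J. 0.1212 joule = 0.1212 J. Sum: 8.008176 + 0.1212 = 8.129376 J. 1 erg = 1e-07 J, so 8.129376 J = 8.129376 / 1e-07 = 81293760 erg ≈ 8.129e+07 erg (4 s.f.). Final answer: 8.129e+07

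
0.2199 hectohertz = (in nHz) 1 hectohertz = 100 Hz, so 0.2199 hectohertz = 0.2199 * 100 = 21.99 Hz. 1 nHz = 1e-09 Hz, so 21.99 Hz = 21.99 / 1e-09 = 2.199e+10 nHz. Final answer: 2.199e+10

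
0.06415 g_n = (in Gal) 1 g_n = 9.80665 m/s^2, so 0.06415 g_n = 0.06415 * 9.80665 = 0.6290966 m/s^2. 1 Gal = 0.01 m/s^2, so 0.6290966 m/s^2 = 0.6290966 / 0.01 = 62.90966 Gal ≈ 62.91 Gal (4 s.f.). Final answer: 62.91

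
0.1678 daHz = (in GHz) 1.678e-09. Check: 1 daHz = 10 Hz, so 0.1678 daHz = 0.1678 * 10 = 1.678 Hz. 1 GHz = 1e+09 Hz, so 1.678 Hz = 1.678 / 1e+09 = 1.678e-09 GHz.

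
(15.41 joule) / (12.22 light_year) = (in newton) 1.333e-16. Check: 15.41 joule = 15.41 J. 1 light_year = 9.4607305e+15 m, so 12.22 light_year = 12.22 * 9.4607305e+15 = 1.1561013e+17 m. Combine: 15.41 J / 1.1561013e+17 m = 1.3329282e-16 N. 1.3329282e-16 N = 1.3329282e-16 newton ≈ 1.333e-16 newton (4 s.f.).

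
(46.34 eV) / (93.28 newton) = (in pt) 1 eV = 1.6021766e-19 J, so 46.34 eV = 46.34 * 1.6021766e-19 = 7.4244865e-18 J. 93.28 newton = 93.28 N. Combine: 7.4244865e-18 J / 93.28 N = 7.9593552e-20 m. 1 pt = 0.00035277778 m, so 7.9593552e-20 m = 7.9593552e-20 / 0.00035277778 = 2.2561952e-16 pt ≈ 2.256e-16 pt (4 s.f.). Final answer: 2.256e-16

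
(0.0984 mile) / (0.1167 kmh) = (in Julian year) 0.0001548. Check: 1 mile = 1609.344 m, so 0.0984 mile = 0.0984 * 1609.344 = 158.35945 m. 1 kmh = 0.27777778 m/s, so 0.1167 kmh = 0.1167 * 0.27777778 = 0.032416667 m/s. Combine: 158.35945 m / 0.032416667 m/s = 4885.1244 s. 1 Julian year = 31557600 s, so 4885.1244 s = 4885.1244 / 31557600 = 0.00015480025 Julian year ≈ 0.0001548 Julian year (4 s.f.).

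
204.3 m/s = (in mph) 457. Check: 1 mph = 0.44704 m/s, so 204.3 m/s = 204.3 / 0.44704 = 457.00608 mph ≈ 457 mph (4 s.f.).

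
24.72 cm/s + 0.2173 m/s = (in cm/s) 46.45. Check: 1 cm/s = 0.01 m/s, so 24.72 cm/s = 24.72 * 0.01 = 0.2472 m/s. 0.2173 m/s is already in m/s. Sum: 0.2472 + 0.2173 = 0.4645 m/s. 1 cm/s = 0.01 m/s, so 0.4645 m/s = 0.4645 / 0.01 = 46.45 cm/s.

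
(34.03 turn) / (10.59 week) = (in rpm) 0.0003188. Check: 1 turn = 6.2831853 rad, so 34.03 turn = 34.03 * 6.2831853 = 213.8168 rad. 1 week = 604800 s, so 10.59 week = 10.59 * 604800 = 6404832 s. Combine: 213.8168 rad / 6404832 s = 3.338367e-05 rad/s. 1 rpm = 0.10471976 rad/s, so 3.338367e-05 rad/s = 3.338367e-05 / 0.10471976 = 0.00031879056 rpm ≈ 0.0003188 rpm (4 s.f.).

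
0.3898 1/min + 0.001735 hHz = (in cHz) 18. Check: 1 1/min = 0.016666667 Hz, so 0.3898 1/min = 0.3898 * 0.016666667 = 0.0064966667 Hz. 1 hHz = 100 Hz, so 0.001735 hHz = 0.001735 * 100 = 0.1735 Hz. Sum: 0.0064966667 + 0.1735 = 0.17999667 Hz. 1 cHz = 0.01 Hz, so 0.17999667 Hz = 0.17999667 / 0.01 = 17.999667 cHz ≈ 18 cHz (4 s.f.).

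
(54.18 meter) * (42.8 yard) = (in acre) 0.524. Check: 54.18 meter = 54.18 m. 1 yard = 0.9144 m, so 42.8 yard = 42.8 * 0.9144 = 39.13632 m. Combine: 54.18 m * 39.13632 m = 2120.4058 m^2. 1 acre = 4046.8564 m^2, so 2120.4058 m^2 = 2120.4058 / 4046.8564 = 0.52396369 acre ≈ 0.524 acre (4 s.f.).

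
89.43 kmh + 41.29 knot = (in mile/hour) 1 kmh = 0.27777778 m/s, so 89.43 kmh = 89.43 * 0.27777778 = 24.841667 m/s. 1 knot = 0.51444444 m/s, so 41.29 knot = 41.29 * 0.51444444 = 21.241411 m/s. Sum: 24.841667 + 21.241411 = 46.083078 m/s. 1 mile/hour = 0.44704 m/s, so 46.083078 m/s = 46.083078 / 0.44704 = 103.08491 mile/hour ≈ 103.1 mile/hour (4 s.f.). Final answer: 103.1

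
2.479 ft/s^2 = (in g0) 0.07705. Check: 1 ft/s^2 = 0.3048 m/s^2, so 2.479 ft/s^2 = 2.479 * 0.3048 = 0.7555992 m/s^2. 1 g0 = 9.80665 m/s^2, so 0.7555992 m/s^2 = 0.7555992 / 9.80665 = 0.077049675 g0 ≈ 0.07705 g0 (4 s.f.).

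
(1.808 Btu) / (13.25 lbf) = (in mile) 0.02011. Check: 1 Btu = 1055.0559 J, so 1.808 Btu = 1.808 * 1055.0559 = 1907.541 J. 1 lbf = 4.4482216 N, so 13.25 lbf = 13.25 * 4.4482216 = 58.938936 N. Combine: 1907.541 J / 58.938936 N = 32.3647 m. 1 mile = 1609.344 m, so 32.3647 m = 32.3647 / 1609.344 = 0.020110492 mile ≈ 0.02011 mile (4 s.f.).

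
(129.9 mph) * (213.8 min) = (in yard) 8.147e+05. Check: 1 mph = 0.44704 m/s, so 129.9 mph = 129.9 * 0.44704 = 58.070496 m/s. 1 min = 60 s, so 213.8 min = 213.8 * 60 = 12828 s. Combine: 58.070496 m/s * 12828 s = 744928.32 m. 1 yard = 0.9144 m, so 744928.32 m = 744928.32 / 0.9144 = 814663.52 yard ≈ 8.147e+05 yard (4 s.f.).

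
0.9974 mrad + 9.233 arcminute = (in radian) 0.003683. Check: 1 mrad = 0.001 rad, so 0.9974 mrad = 0.9974 * 0.001 = 0.0009974 rad. 1 arcminute = 0.00029088821 rad, so 9.233 arcminute = 9.233 * 0.00029088821 = 0.0026857708 rad. Sum: 0.0009974 + 0.0026857708 = 0.0036831708 rad. 0.0036831708 rad = 0.0036831708 radian ≈ 0.003683 radian (4 s.f.).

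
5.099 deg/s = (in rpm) 0.8498. Check: 1 deg/s = 0.017453293 rad/s, so 5.099 deg/s = 5.099 * 0.017453293 = 0.088994339 rad/s. 1 rpm = 0.10471976 rad/s, so 0.088994339 rad/s = 0.088994339 / 0.10471976 = 0.84983333 rpm ≈ 0.8498 rpm (4 s.f.).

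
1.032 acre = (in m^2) 4176. Check: 1 acre = 4046.8564 m^2, so 1.032 acre = 1.032 * 4046.8564 = 4176.3558 m^2. Result: 4176.3558 m^2 ≈ 4176 m^2 (4 s.f.).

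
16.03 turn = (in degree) 1 turn = 6.2831853 rad, so 16.03 turn = 16.03 * 6.2831853 = 100.71946 rad. 1 degree = 0.017453293 rad, so 100.71946 rad = 100.71946 / 0.017453293 = 5770.8 degree ≈ 5771 degree (4 s.f.). Final answer: 5771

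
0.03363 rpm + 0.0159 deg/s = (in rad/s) 0.003799. Check: 1 rpm = 0.10471976 rad/s, so 0.03363 rpm = 0.03363 * 0.10471976 = 0.0035217254 rad/s. 1 deg/s = 0.017453293 rad/s, so 0.0159 deg/s = 0.0159 * 0.017453293 = 0.00027750735 rad/s. Sum: 0.0035217254 + 0.00027750735 = 0.0037992327 rad/s. Result: 0.0037992327 rad/s ≈ 0.003799 rad/s (4 s.f.).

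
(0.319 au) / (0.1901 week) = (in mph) 9.285e+05. Check: 1 au = 1.4959787e+11 m, so 0.319 au = 0.319 * 1.4959787e+11 = 4.7721721e+10 m. 1 week = 604800 s, so 0.1901 week = 0.1901 * 604800 = 114972.48 s. Combine: 4.7721721e+10 m / 114972.48 s = 415070.81 m/s. 1 mph = 0.44704 m/s, so 415070.81 m/s = 415070.81 / 0.44704 = 928486.97 mph ≈ 9.285e+05 mph (4 s.f.).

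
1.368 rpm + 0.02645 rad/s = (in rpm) 1.621. Check: 1 rpm = 0.10471976 rad/s, so 1.368 rpm = 1.368 * 0.10471976 = 0.14325663 rad/s. 0.02645 rad/s is already in rad/s. Sum: 0.14325663 + 0.02645 = 0.16970663 rad/s. 1 rpm = 0.10471976 rad/s, so 0.16970663 rad/s = 0.16970663 / 0.10471976 = 1.6205789 rpm ≈ 1.621 rpm (4 s.f.).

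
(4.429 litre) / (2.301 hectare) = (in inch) 1 litre = 0.001 m^3, so 4.429 litre = 4.429 * 0.001 = 0.004429 m^3. 1 hectare = 10000 m^2, so 2.301 hectare = 2.301 * 10000 = 23010 m^2. Combine: 0.004429 m^3 / 23010 m^2 = 1.9248153e-07 m. 1 inch = 0.0254 m, so 1.9248153e-07 m = 1.9248153e-07 / 0.0254 = 7.578013e-06 inch ≈ 7.578e-06 inch (4 s.f.). Final answer: 7.578e-06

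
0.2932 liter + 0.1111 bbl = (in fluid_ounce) 607.2. Check: 1 liter = 0.001 m^3, so 0.2932 liter = 0.2932 * 0.001 = 0.0002932 m^3. 1 bbl = 0.15898729 m^3, so 0.1111 bbl = 0.1111 * 0.15898729 = 0.017663488 m^3. Sum: 0.0002932 + 0.017663488 = 0.017956688 m^3. 1 fluid_ounce = 2.957353e-05 m^3, so 0.017956688 m^3 = 0.017956688 / 2.957353e-05 = 607.18787 fluid_ounce ≈ 607.2 fluid_ounce (4 s.f.).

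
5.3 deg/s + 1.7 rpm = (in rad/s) 1 deg/s = 0.017453293 rad/s, so 5.3 deg/s = 5.3 * 0.017453293 = 0.09250245 rad/s. 1 rpm = 0.10471976 rad/s, so 1.7 rpm = 1.7 * 0.10471976 = 0.17802358 rad/s. Sum: 0.09250245 + 0.17802358 = 0.27052603 rad/s. Result: 0.27052603 rad/s ≈ 0.2705 rad/s (4 s.f.). Final answer: 0.2705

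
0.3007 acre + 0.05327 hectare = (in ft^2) 1.883e+04. Check: 1 acre = 4046.8564 m^2, so 0.3007 acre = 0.3007 * 4046.8564 = 1216.8897 m^2. 1 hectare = 10000 m^2, so 0.05327 hectare = 0.05327 * 10000 = 532.7 m^2. Sum: 1216.8897 + 532.7 = 1749.5897 m^2. 1 ft^2 = 0.09290304 m^2, so 1749.5897 m^2 = 1749.5897 / 0.09290304 = 18832.427 ft^2 ≈ 1.883e+04 ft^2 (4 s.f.).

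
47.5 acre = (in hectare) 19.22. Check: 1 acre = 4046.8564 m^2, so 47.5 acre = 47.5 * 4046.8564 = 192225.68 m^2. 1 hectare = 10000 m^2, so 192225.68 m^2 = 192225.68 / 10000 = 19.222568 hectare ≈ 19.22 hectare (4 s.f.).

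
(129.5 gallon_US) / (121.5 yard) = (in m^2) 0.004412. Check: 1 gallon_US = 0.0037854118 m^3, so 129.5 gallon_US = 129.5 * 0.0037854118 = 0.49021083 m^3. 1 yard = 0.9144 m, so 121.5 yard = 121.5 * 0.9144 = 111.0996 m. Combine: 0.49021083 m^3 / 111.0996 m = 0.0044123546 m^2. Result: 0.0044123546 m^2 ≈ 0.004412 m^2 (4 s.f.).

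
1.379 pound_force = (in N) 1 pound_force = 4.4482216 N, so 1.379 pound_force = 1.379 * 4.4482216 = 6.1340976 N. Result: 6.1340976 N ≈ 6.134 N (4 s.f.). Final answer: 6.134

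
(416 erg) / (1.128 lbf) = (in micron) 8.291. Check: 1 erg = 1e-07 J, so 416 erg = 416 * 1e-07 = 4.16e-05 J. 1 lbf = 4.4482216 N, so 1.128 lbf = 1.128 * 4.4482216 = 5.017594 N. Combine: 4.16e-05 J / 5.017594 N = 8.2908263e-06 m. 1 micron = 1e-06 m, so 8.2908263e-06 m = 8.2908263e-06 / 1e-06 = 8.2908263 micron ≈ 8.291 micron (4 s.f.).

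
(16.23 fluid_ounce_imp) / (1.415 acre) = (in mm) 8.053e-05. Check: 1 fluid_ounce_imp = 2.8413063e-05 m^3, so 16.23 fluid_ounce_imp = 16.23 * 2.8413063e-05 = 0.000461144 m^3. 1 acre = 4046.8564 m^2, so 1.415 acre = 1.415 * 4046.8564 = 5726.3018 m^2. Combine: 0.000461144 m^3 / 5726.3018 m^2 = 8.0530859e-08 m. 1 mm = 0.001 m, so 8.0530859e-08 m = 8.0530859e-08 / 0.001 = 8.0530859e-05 mm ≈ 8.053e-05 mm (4 s.f.).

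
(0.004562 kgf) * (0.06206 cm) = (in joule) 2.776e-05. Check: 1 kgf = 9.80665 N, so 0.004562 kgf = 0.004562 * 9.80665 = 0.044737937 N. 1 cm = 0.01 m, so 0.06206 cm = 0.06206 * 0.01 = 0.0006206 m. Combine: 0.044737937 N * 0.0006206 m = 2.7764364e-05 J. 2.7764364e-05 J = 2.7764364e-05 joule ≈ 2.776e-05 joule (4 s.f.).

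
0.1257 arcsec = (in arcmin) 0.002095. Check: 1 arcsec = 4.8481368e-06 rad, so 0.1257 arcsec = 0.1257 * 4.8481368e-06 = 6.094108e-07 rad. 1 arcmin = 0.00029088821 rad, so 6.094108e-07 rad = 6.094108e-07 / 0.00029088821 = 0.002095 arcmin.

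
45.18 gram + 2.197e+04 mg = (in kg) 0.06715. Check: 1 gram = 0.001 kg, so 45.18 gram = 45.18 * 0.001 = 0.04518 kg. 1 mg = 1e-06 kg, so 2.197e+04 mg = 2.197e+04 * 1e-06 = 0.02197 kg. Sum: 0.04518 + 0.02197 = 0.06715 kg. Result: 0.06715 kg.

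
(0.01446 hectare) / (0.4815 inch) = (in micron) 1 hectare = 10000 m^2, so 0.01446 hectare = 0.01446 * 10000 = 144.6 m^2. 1 inch = 0.0254 m, so 0.4815 inch = 0.4815 * 0.0254 = 0.0122301 m. Combine: 144.6 m^2 / 0.0122301 m = 11823.288 m. 1 micron = 1e-06 m, so 11823.288 m = 11823.288 / 1e-06 = 1.1823288e+10 micron ≈ 1.182e+10 micron (4 s.f.). Final answer: 1.182e+10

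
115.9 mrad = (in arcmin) 398.4. Check: 1 mrad = 0.001 rad, so 115.9 mrad = 115.9 * 0.001 = 0.1159 rad. 1 arcmin = 0.00029088821 rad, so 0.1159 rad = 0.1159 / 0.00029088821 = 398.43485 arcmin ≈ 398.4 arcmin (4 s.f.).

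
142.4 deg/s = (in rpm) 1 deg/s = 0.017453293 rad/s, so 142.4 deg/s = 142.4 * 0.017453293 = 2.4853489 rad/s. 1 rpm = 0.10471976 rad/s, so 2.4853489 rad/s = 2.4853489 / 0.10471976 = 23.733333 rpm ≈ 23.73 rpm (4 s.f.). Final answer: 23.73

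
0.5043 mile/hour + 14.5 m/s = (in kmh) 1 mile/hour = 0.44704 m/s, so 0.5043 mile/hour = 0.5043 * 0.44704 = 0.22544227 m/s. 14.5 m/s is already in m/s. Sum: 0.22544227 + 14.5 = 14.725442 m/s. 1 kmh = 0.27777778 m/s, so 14.725442 m/s = 14.725442 / 0.27777778 = 53.011592 kmh ≈ 53.01 kmh (4 s.f.). Final answer: 53.01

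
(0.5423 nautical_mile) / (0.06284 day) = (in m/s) 0.185. Check: 1 nautical_mile = 1852 m, so 0.5423 nautical_mile = 0.5423 * 1852 = 1004.3396 m. 1 day = 86400 s, so 0.06284 day = 0.06284 * 86400 = 5429.376 s. Combine: 1004.3396 m / 5429.376 s = 0.18498251 m/s. Result: 0.18498251 m/s ≈ 0.185 m/s (4 s.f.).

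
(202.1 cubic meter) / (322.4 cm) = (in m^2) 62.69. Check: 202.1 cubic meter = 202.1 m^3. 1 cm = 0.01 m, so 322.4 cm = 322.4 * 0.01 = 3.224 m. Combine: 202.1 m^3 / 3.224 m = 62.686104 m^2. Result: 62.686104 m^2 ≈ 62.69 m^2 (4 s.f.).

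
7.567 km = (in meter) 7567. Check: 1 km = 1000 m, so 7.567 km = 7.567 * 1000 = 7567 m. 7567 m = 7567 meter.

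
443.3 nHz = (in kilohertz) 4.433e-10. Check: 1 nHz = 1e-09 Hz, so 443.3 nHz = 443.3 * 1e-09 = 4.433e-07 Hz. 1 kilohertz = 1000 Hz, so 4.433e-07 Hz = 4.433e-07 / 1000 = 4.433e-10 kilohertz.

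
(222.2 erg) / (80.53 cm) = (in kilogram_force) 1 erg = 1e-07 J, so 222.2 erg = 222.2 * 1e-07 = 2.222e-05 J. 1 cm = 0.01 m, so 80.53 cm = 80.53 * 0.01 = 0.8053 m. Combine: 2.222e-05 J / 0.8053 m = 2.7592202e-05 N. 1 kilogram_force = 9.80665 N, so 2.7592202e-05 N = 2.7592202e-05 / 9.80665 = 2.8136215e-06 kilogram_force ≈ 2.814e-06 kilogram_force (4 s.f.). Final answer: 2.814e-06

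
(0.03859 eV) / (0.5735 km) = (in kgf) 1.099e-24. Check: 1 eV = 1.6021766e-19 J, so 0.03859 eV = 0.03859 * 1.6021766e-19 = 6.1827996e-21 J. 1 km = 1000 m, so 0.5735 km = 0.5735 * 1000 = 573.5 m. Combine: 6.1827996e-21 J / 573.5 m = 1.0780819e-23 N. 1 kgf = 9.80665 N, so 1.0780819e-23 N = 1.0780819e-23 / 9.80665 = 1.0993376e-24 kgf ≈ 1.099e-24 kgf (4 s.f.).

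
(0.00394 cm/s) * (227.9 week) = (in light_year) 5.74e-13. Check: 1 cm/s = 0.01 m/s, so 0.00394 cm/s = 0.00394 * 0.01 = 3.94e-05 m/s. 1 week = 604800 s, so 227.9 week = 227.9 * 604800 = 1.3783392e+08 s. Combine: 3.94e-05 m/s * 1.3783392e+08 s = 5430.6564 m. 1 light_year = 9.4607305e+15 m, so 5430.6564 m = 5430.6564 / 9.4607305e+15 = 5.7402084e-13 light_year ≈ 5.74e-13 light_year (4 s.f.).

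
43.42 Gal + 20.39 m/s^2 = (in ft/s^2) 1 Gal = 0.01 m/s^2, so 43.42 Gal = 43.42 * 0.01 = 0.4342 m/s^2. 20.39 m/s^2 is already in m/s^2. Sum: 0.4342 + 20.39 = 20.8242 m/s^2. 1 ft/s^2 = 0.3048 m/s^2, so 20.8242 m/s^2 = 20.8242 / 0.3048 = 68.320866 ft/s^2 ≈ 68.32 ft/s^2 (4 s.f.). Final answer: 68.32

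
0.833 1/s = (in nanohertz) 8.33e+08. Check: 0.833 1/s = 0.833 Hz. 1 nanohertz = 1e-09 Hz, so 0.833 Hz = 0.833 / 1e-09 = 8.33e+08 nanohertz.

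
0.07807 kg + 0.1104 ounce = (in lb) 0.07807 kg is already in kg. 1 ounce = 0.028349523 kg, so 0.1104 ounce = 0.1104 * 0.028349523 = 0.0031297874 kg. Sum: 0.07807 + 0.0031297874 = 0.081199787 kg. 1 lb = 0.45359237 kg, so 0.081199787 kg = 0.081199787 / 0.45359237 = 0.17901489 lb ≈ 0.179 lb (4 s.f.). Final answer: 0.179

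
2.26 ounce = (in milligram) 6.407e+04. Check: 1 ounce = 0.028349523 kg, so 2.26 ounce = 2.26 * 0.028349523 = 0.064069922 kg. 1 milligram = 1e-06 kg, so 0.064069922 kg = 0.064069922 / 1e-06 = 64069.922 milligram ≈ 6.407e+04 milligram (4 s.f.).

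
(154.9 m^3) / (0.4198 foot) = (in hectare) 0.1211. Check: 154.9 m^3 is already in m^3. 1 foot = 0.3048 m, so 0.4198 foot = 0.4198 * 0.3048 = 0.12795504 m. Combine: 154.9 m^3 / 0.12795504 m = 1210.5815 m^2. 1 hectare = 10000 m^2, so 1210.5815 m^2 = 1210.5815 / 10000 = 0.12105815 hectare ≈ 0.1211 hectare (4 s.f.).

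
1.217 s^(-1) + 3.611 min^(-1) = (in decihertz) 1.217 s^(-1) = 1.217 Hz. 1 min^(-1) = 0.016666667 Hz, so 3.611 min^(-1) = 3.611 * 0.016666667 = 0.060183333 Hz. Sum: 1.217 + 0.060183333 = 1.2771833 Hz. 1 decihertz = 0.1 Hz, so 1.2771833 Hz = 1.2771833 / 0.1 = 12.771833 decihertz ≈ 12.77 decihertz (4 s.f.). Final answer: 12.77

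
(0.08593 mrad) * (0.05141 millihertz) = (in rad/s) 4.418e-09. Check: 1 mrad = 0.001 rad, so 0.08593 mrad = 0.08593 * 0.001 = 8.593e-05 rad. 1 millihertz = 0.001 Hz, so 0.05141 millihertz = 0.05141 * 0.001 = 5.141e-05 Hz. Combine: 8.593e-05 rad * 5.141e-05 Hz = 4.4176613e-09 rad/s. Result: 4.4176613e-09 rad/s ≈ 4.418e-09 rad/s (4 s.f.).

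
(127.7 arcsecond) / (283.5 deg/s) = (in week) 1 arcsecond = 4.8481368e-06 rad, so 127.7 arcsecond = 127.7 * 4.8481368e-06 = 0.00061910707 rad. 1 deg/s = 0.017453293 rad/s, so 283.5 deg/s = 283.5 * 0.017453293 = 4.9480084 rad/s. Combine: 0.00061910707 rad / 4.9480084 rad/s = 0.00012512248 s. 1 week = 604800 s, so 0.00012512248 s = 0.00012512248 / 604800 = 2.068824e-10 week ≈ 2.069e-10 week (4 s.f.). Final answer: 2.069e-10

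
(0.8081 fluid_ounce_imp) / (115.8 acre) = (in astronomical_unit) 1 fluid_ounce_imp = 2.8413063e-05 m^3, so 0.8081 fluid_ounce_imp = 0.8081 * 2.8413063e-05 = 2.2960596e-05 m^3. 1 acre = 4046.8564 m^2, so 115.8 acre = 115.8 * 4046.8564 = 468625.97 m^2. Combine: 2.2960596e-05 m^3 / 468625.97 m^2 = 4.8995568e-11 m. 1 astronomical_unit = 1.4959787e+11 m, so 4.8995568e-11 m = 4.8995568e-11 / 1.4959787e+11 = 3.2751514e-22 astronomical_unit ≈ 3.275e-22 astronomical_unit (4 s.f.). Final answer: 3.275e-22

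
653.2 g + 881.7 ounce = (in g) 2.565e+04. Check: 1 g = 0.001 kg, so 653.2 g = 653.2 * 0.001 = 0.6532 kg. 1 ounce = 0.028349523 kg, so 881.7 ounce = 881.7 * 0.028349523 = 24.995775 kg. Sum: 0.6532 + 24.995775 = 25.648975 kg. 1 g = 0.001 kg, so 25.648975 kg = 25.648975 / 0.001 = 25648.975 g ≈ 2.565e+04 g (4 s.f.).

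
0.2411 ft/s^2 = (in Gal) 7.349. Check: 1 ft/s^2 = 0.3048 m/s^2, so 0.2411 ft/s^2 = 0.2411 * 0.3048 = 0.07348728 m/s^2. 1 Gal = 0.01 m/s^2, so 0.07348728 m/s^2 = 0.07348728 / 0.01 = 7.348728 Gal ≈ 7.349 Gal (4 s.f.).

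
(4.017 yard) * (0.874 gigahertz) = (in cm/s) 3.21e+11. Check: 1 yard = 0.9144 m, so 4.017 yard = 4.017 * 0.9144 = 3.6731448 m. 1 gigahertz = 1e+09 Hz, so 0.874 gigahertz = 0.874 * 1e+09 = 8.74e+08 Hz. Combine: 3.6731448 m * 8.74e+08 Hz = 3.2103286e+09 m/s. 1 cm/s = 0.01 m/s, so 3.2103286e+09 m/s = 3.2103286e+09 / 0.01 = 3.2103286e+11 cm/s ≈ 3.21e+11 cm/s (4 s.f.).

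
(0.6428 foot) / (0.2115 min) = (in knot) 0.03001. Check: 1 foot = 0.3048 m, so 0.6428 foot = 0.6428 * 0.3048 = 0.19592544 m. 1 min = 60 s, so 0.2115 min = 0.2115 * 60 = 12.69 s. Combine: 0.19592544 m / 12.69 s = 0.015439357 m/s. 1 knot = 0.51444444 m/s, so 0.015439357 m/s = 0.015439357 / 0.51444444 = 0.030011709 knot ≈ 0.03001 knot (4 s.f.).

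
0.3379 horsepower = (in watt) 1 horsepower = 745.69987 W, so 0.3379 horsepower = 0.3379 * 745.69987 = 251.97199 W. 251.97199 W = 251.97199 watt ≈ 252 watt (4 s.f.). Final answer: 252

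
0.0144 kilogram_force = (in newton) 1 kilogram_force = 9.80665 N, so 0.0144 kilogram_force = 0.0144 * 9.80665 = 0.14121576 N. 0.14121576 N = 0.14121576 newton ≈ 0.1412 newton (4 s.f.). Final answer: 0.1412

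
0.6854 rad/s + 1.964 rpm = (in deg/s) 51.05. Check: 0.6854 rad/s is already in rad/s. 1 rpm = 0.10471976 rad/s, so 1.964 rpm = 1.964 * 0.10471976 = 0.2056696 rad/s. Sum: 0.6854 + 0.2056696 = 0.8910696 rad/s. 1 deg/s = 0.017453293 rad/s, so 0.8910696 rad/s = 0.8910696 / 0.017453293 = 51.054527 deg/s ≈ 51.05 deg/s (4 s.f.).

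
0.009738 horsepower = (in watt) 1 horsepower = 745.69987 W, so 0.009738 horsepower = 0.009738 * 745.69987 = 7.2616253 W. 7.2616253 W = 7.2616253 watt ≈ 7.262 watt (4 s.f.). Final answer: 7.262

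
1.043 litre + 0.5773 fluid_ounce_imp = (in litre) 1 litre = 0.001 m^3, so 1.043 litre = 1.043 * 0.001 = 0.001043 m^3. 1 fluid_ounce_imp = 2.8413063e-05 m^3, so 0.5773 fluid_ounce_imp = 0.5773 * 2.8413063e-05 = 1.6402861e-05 m^3. Sum: 0.001043 + 1.6402861e-05 = 0.0010594029 m^3. 1 litre = 0.001 m^3, so 0.0010594029 m^3 = 0.0010594029 / 0.001 = 1.0594029 litre ≈ 1.059 litre (4 s.f.). Final answer: 1.059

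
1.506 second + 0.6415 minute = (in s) 40. Check: 1.506 second = 1.506 s. 1 minute = 60 s, so 0.6415 minute = 0.6415 * 60 = 38.49 s. Sum: 1.506 + 38.49 = 39.996 s. Result: 39.996 s ≈ 40 s (4 s.f.).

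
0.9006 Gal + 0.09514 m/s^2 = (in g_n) 0.01062. Check: 1 Gal = 0.01 m/s^2, so 0.9006 Gal = 0.9006 * 0.01 = 0.009006 m/s^2. 0.09514 m/s^2 is already in m/s^2. Sum: 0.009006 + 0.09514 = 0.104146 m/s^2. 1 g_n = 9.80665 m/s^2, so 0.104146 m/s^2 = 0.104146 / 9.80665 = 0.010619936 g_n ≈ 0.01062 g_n (4 s.f.).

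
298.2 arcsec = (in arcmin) 1 arcsec = 4.8481368e-06 rad, so 298.2 arcsec = 298.2 * 4.8481368e-06 = 0.0014457144 rad. 1 arcmin = 0.00029088821 rad, so 0.0014457144 rad = 0.0014457144 / 0.00029088821 = 4.97 arcmin. Final answer: 4.97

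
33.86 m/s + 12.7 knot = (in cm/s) 4039. Check: 33.86 m/s is already in m/s. 1 knot = 0.51444444 m/s, so 12.7 knot = 12.7 * 0.51444444 = 6.5334444 m/s. Sum: 33.86 + 6.5334444 = 40.393444 m/s. 1 cm/s = 0.01 m/s, so 40.393444 m/s = 40.393444 / 0.01 = 4039.3444 cm/s ≈ 4039 cm/s (4 s.f.).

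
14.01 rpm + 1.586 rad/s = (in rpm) 29.16. Check: 1 rpm = 0.10471976 rad/s, so 14.01 rpm = 14.01 * 0.10471976 = 1.4671238 rad/s. 1.586 rad/s is already in rad/s. Sum: 1.4671238 + 1.586 = 3.0531238 rad/s. 1 rpm = 0.10471976 rad/s, so 3.0531238 rad/s = 3.0531238 / 0.10471976 = 29.155184 rpm ≈ 29.16 rpm (4 s.f.).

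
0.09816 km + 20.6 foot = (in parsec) 3.385e-15. Check: 1 km = 1000 m, so 0.09816 km = 0.09816 * 1000 = 98.16 m. 1 foot = 0.3048 m, so 20.6 foot = 20.6 * 0.3048 = 6.27888 m. Sum: 98.16 + 6.27888 = 104.43888 m. 1 parsec = 3.0856776e+16 m, so 104.43888 m = 104.43888 / 3.0856776e+16 = 3.3846336e-15 parsec ≈ 3.385e-15 parsec (4 s.f.).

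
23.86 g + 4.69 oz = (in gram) 1 g = 0.001 kg, so 23.86 g = 23.86 * 0.001 = 0.02386 kg. 1 oz = 0.028349523 kg, so 4.69 oz = 4.69 * 0.028349523 = 0.13295926 kg. Sum: 0.02386 + 0.13295926 = 0.15681926 kg. 1 gram = 0.001 kg, so 0.15681926 kg = 0.15681926 / 0.001 = 156.81926 gram ≈ 156.8 gram (4 s.f.). Final answer: 156.8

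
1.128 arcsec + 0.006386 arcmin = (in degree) 1 arcsec = 4.8481368e-06 rad, so 1.128 arcsec = 1.128 * 4.8481368e-06 = 5.4686983e-06 rad. 1 arcmin = 0.00029088821 rad, so 0.006386 arcmin = 0.006386 * 0.00029088821 = 1.8576121e-06 rad. Sum: 5.4686983e-06 + 1.8576121e-06 = 7.3263104e-06 rad. 1 degree = 0.017453293 rad, so 7.3263104e-06 rad = 7.3263104e-06 / 0.017453293 = 0.00041976667 degree ≈ 0.0004198 degree (4 s.f.). Final answer: 0.0004198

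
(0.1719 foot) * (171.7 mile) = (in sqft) 1 foot = 0.3048 m, so 0.1719 foot = 0.1719 * 0.3048 = 0.05239512 m. 1 mile = 1609.344 m, so 171.7 mile = 171.7 * 1609.344 = 276324.36 m. Combine: 0.05239512 m * 276324.36 m = 14478.048 m^2. 1 sqft = 0.09290304 m^2, so 14478.048 m^2 = 14478.048 / 0.09290304 = 155840.41 sqft ≈ 1.558e+05 sqft (4 s.f.). Final answer: 1.558e+05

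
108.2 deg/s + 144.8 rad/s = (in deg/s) 8405. Check: 1 deg/s = 0.017453293 rad/s, so 108.2 deg/s = 108.2 * 0.017453293 = 1.8884463 rad/s. 144.8 rad/s is already in rad/s. Sum: 1.8884463 + 144.8 = 146.68845 rad/s. 1 deg/s = 0.017453293 rad/s, so 146.68845 rad/s = 146.68845 / 0.017453293 = 8404.6289 deg/s ≈ 8405 deg/s (4 s.f.).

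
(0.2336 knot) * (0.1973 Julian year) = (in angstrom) 1 knot = 0.51444444 m/s, so 0.2336 knot = 0.2336 * 0.51444444 = 0.12017422 m/s. 1 Julian year = 31557600 s, so 0.1973 Julian year = 0.1973 * 31557600 = 6226314.5 s. Combine: 0.12017422 m/s * 6226314.5 s = 748242.5 m. 1 angstrom = 1e-10 m, so 748242.5 m = 748242.5 / 1e-10 = 7.482425e+15 angstrom ≈ 7.482e+15 angstrom (4 s.f.). Final answer: 7.482e+15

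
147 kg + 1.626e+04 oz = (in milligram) 147 kg is already in kg. 1 oz = 0.028349523 kg, so 1.626e+04 oz = 1.626e+04 * 0.028349523 = 460.96325 kg. Sum: 147 + 460.96325 = 607.96325 kg. 1 milligram = 1e-06 kg, so 607.96325 kg = 607.96325 / 1e-06 = 6.0796325e+08 milligram ≈ 6.08e+08 milligram (4 s.f.). Final answer: 6.08e+08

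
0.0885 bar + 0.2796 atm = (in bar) 0.3718. Check: 1 bar = 100000 Pa, so 0.0885 bar = 0.0885 * 100000 = 8850 Pa. 1 atm = 101325 Pa, so 0.2796 atm = 0.2796 * 101325 = 28330.47 Pa. Sum: 8850 + 28330.47 = 37180.47 Pa. 1 bar = 100000 Pa, so 37180.47 Pa = 37180.47 / 100000 = 0.3718047 bar ≈ 0.3718 bar (4 s.f.).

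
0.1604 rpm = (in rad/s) 1 rpm = 0.10471976 rad/s, so 0.1604 rpm = 0.1604 * 0.10471976 = 0.016797049 rad/s. Result: 0.016797049 rad/s ≈ 0.0168 rad/s (4 s.f.). Final answer: 0.0168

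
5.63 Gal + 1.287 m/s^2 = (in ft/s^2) 4.407. Check: 1 Gal = 0.01 m/s^2, so 5.63 Gal = 5.63 * 0.01 = 0.0563 m/s^2. 1.287 m/s^2 is already in m/s^2. Sum: 0.0563 + 1.287 = 1.3433 m/s^2. 1 ft/s^2 = 0.3048 m/s^2, so 1.3433 m/s^2 = 1.3433 / 0.3048 = 4.4071522 ft/s^2 ≈ 4.407 ft/s^2 (4 s.f.).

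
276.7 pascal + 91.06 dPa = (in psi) 276.7 pascal = 276.7 Pa. 1 dPa = 0.1 Pa, so 91.06 dPa = 91.06 * 0.1 = 9.106 Pa. Sum: 276.7 + 9.106 = 285.806 Pa. 1 psi = 6894.7573 Pa, so 285.806 Pa = 285.806 / 6894.7573 = 0.041452656 psi ≈ 0.04145 psi (4 s.f.). Final answer: 0.04145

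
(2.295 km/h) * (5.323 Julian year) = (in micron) 1.071e+14. Check: 1 km/h = 0.27777778 m/s, so 2.295 km/h = 2.295 * 0.27777778 = 0.6375 m/s. 1 Julian year = 31557600 s, so 5.323 Julian year = 5.323 * 31557600 = 1.679811e+08 s. Combine: 0.6375 m/s * 1.679811e+08 s = 1.0708795e+08 m. 1 micron = 1e-06 m, so 1.0708795e+08 m = 1.0708795e+08 / 1e-06 = 1.0708795e+14 micron ≈ 1.071e+14 micron (4 s.f.).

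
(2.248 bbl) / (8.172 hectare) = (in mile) 2.718e-09. Check: 1 bbl = 0.15898729 m^3, so 2.248 bbl = 2.248 * 0.15898729 = 0.35740344 m^3. 1 hectare = 10000 m^2, so 8.172 hectare = 8.172 * 10000 = 81720 m^2. Combine: 0.35740344 m^3 / 81720 m^2 = 4.3735125e-06 m. 1 mile = 1609.344 m, so 4.3735125e-06 m = 4.3735125e-06 / 1609.344 = 2.7175747e-09 mile ≈ 2.718e-09 mile (4 s.f.).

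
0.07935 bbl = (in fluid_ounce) 1 bbl = 0.15898729 m^3, so 0.07935 bbl = 0.07935 * 0.15898729 = 0.012615642 m^3. 1 fluid_ounce = 2.957353e-05 m^3, so 0.012615642 m^3 = 0.012615642 / 2.957353e-05 = 426.5856 fluid_ounce ≈ 426.6 fluid_ounce (4 s.f.). Final answer: 426.6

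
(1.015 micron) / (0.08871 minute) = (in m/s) 1 micron = 1e-06 m, so 1.015 micron = 1.015 * 1e-06 = 1.015e-06 m. 1 minute = 60 s, so 0.08871 minute = 0.08871 * 60 = 5.3226 s. Combine: 1.015e-06 m / 5.3226 s = 1.9069628e-07 m/s. Result: 1.9069628e-07 m/s ≈ 1.907e-07 m/s (4 s.f.). Final answer: 1.907e-07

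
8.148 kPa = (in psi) 1.182. Check: 1 kPa = 1000 Pa, so 8.148 kPa = 8.148 * 1000 = 8148 Pa. 1 psi = 6894.7573 Pa, so 8148 Pa = 8148 / 6894.7573 = 1.1817675 psi ≈ 1.182 psi (4 s.f.).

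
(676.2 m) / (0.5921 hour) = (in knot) 676.2 m is already in m. 1 hour = 3600 s, so 0.5921 hour = 0.5921 * 3600 = 2131.56 s. Combine: 676.2 m / 2131.56 s = 0.31723245 m/s. 1 knot = 0.51444444 m/s, so 0.31723245 m/s = 0.31723245 / 0.51444444 = 0.61665055 knot ≈ 0.6167 knot (4 s.f.). Final answer: 0.6167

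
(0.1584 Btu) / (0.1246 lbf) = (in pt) 8.547e+05. Check: 1 Btu = 1055.0559 J, so 0.1584 Btu = 0.1584 * 1055.0559 = 167.12085 J. 1 lbf = 4.4482216 N, so 0.1246 lbf = 0.1246 * 4.4482216 = 0.55424841 N. Combine: 167.12085 J / 0.55424841 N = 301.52697 m. 1 pt = 0.00035277778 m, so 301.52697 m = 301.52697 / 0.00035277778 = 854722.13 pt ≈ 8.547e+05 pt (4 s.f.).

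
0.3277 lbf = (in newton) 1.458. Check: 1 lbf = 4.4482216 N, so 0.3277 lbf = 0.3277 * 4.4482216 = 1.4576822 N. 1.4576822 N = 1.4576822 newton ≈ 1.458 newton (4 s.f.).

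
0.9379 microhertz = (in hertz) 9.379e-07. Check: 1 microhertz = 1e-06 Hz, so 0.9379 microhertz = 0.9379 * 1e-06 = 9.379e-07 Hz. 9.379e-07 Hz = 9.379e-07 hertz.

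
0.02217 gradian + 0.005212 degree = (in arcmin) 1 gradian = 0.015707963 rad, so 0.02217 gradian = 0.02217 * 0.015707963 = 0.00034824555 rad. 1 degree = 0.017453293 rad, so 0.005212 degree = 0.005212 * 0.017453293 = 9.0966561e-05 rad. Sum: 0.00034824555 + 9.0966561e-05 = 0.00043921211 rad. 1 arcmin = 0.00029088821 rad, so 0.00043921211 rad = 0.00043921211 / 0.00029088821 = 1.5099 arcmin ≈ 1.51 arcmin (4 s.f.). Final answer: 1.51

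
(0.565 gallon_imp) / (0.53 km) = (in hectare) 1 gallon_imp = 0.00454609 m^3, so 0.565 gallon_imp = 0.565 * 0.00454609 = 0.0025685408 m^3. 1 km = 1000 m, so 0.53 km = 0.53 * 1000 = 530 m. Combine: 0.0025685408 m^3 / 530 m = 4.8463035e-06 m^2. 1 hectare = 10000 m^2, so 4.8463035e-06 m^2 = 4.8463035e-06 / 10000 = 4.8463035e-10 hectare ≈ 4.846e-10 hectare (4 s.f.). Final answer: 4.846e-10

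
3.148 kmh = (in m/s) 1 kmh = 0.27777778 m/s, so 3.148 kmh = 3.148 * 0.27777778 = 0.87444444 m/s. Result: 0.87444444 m/s ≈ 0.8744 m/s (4 s.f.). Final answer: 0.8744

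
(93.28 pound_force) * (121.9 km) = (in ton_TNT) 1 pound_force = 4.4482216 N, so 93.28 pound_force = 93.28 * 4.4482216 = 414.93011 N. 1 km = 1000 m, so 121.9 km = 121.9 * 1000 = 121900 m. Combine: 414.93011 N * 121900 m = 50579981 J. 1 ton_TNT = 4.184e+09 J, so 50579981 J = 50579981 / 4.184e+09 = 0.012088906 ton_TNT ≈ 0.01209 ton_TNT (4 s.f.). Final answer: 0.01209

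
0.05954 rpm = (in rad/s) 1 rpm = 0.10471976 rad/s, so 0.05954 rpm = 0.05954 * 0.10471976 = 0.0062350142 rad/s. Result: 0.0062350142 rad/s ≈ 0.006235 rad/s (4 s.f.). Final answer: 0.006235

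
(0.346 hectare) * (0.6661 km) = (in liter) 2.305e+09. Check: 1 hectare = 10000 m^2, so 0.346 hectare = 0.346 * 10000 = 3460 m^2. 1 km = 1000 m, so 0.6661 km = 0.6661 * 1000 = 666.1 m. Combine: 3460 m^2 * 666.1 m = 2304706 m^3. 1 liter = 0.001 m^3, so 2304706 m^3 = 2304706 / 0.001 = 2.304706e+09 liter ≈ 2.305e+09 liter (4 s.f.).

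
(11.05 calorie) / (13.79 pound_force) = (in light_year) 7.967e-17. Check: 1 calorie = 4.184 J, so 11.05 calorie = 11.05 * 4.184 = 46.2332 J. 1 pound_force = 4.4482216 N, so 13.79 pound_force = 13.79 * 4.4482216 = 61.340976 N. Combine: 46.2332 J / 61.340976 N = 0.75370825 m. 1 light_year = 9.4607305e+15 m, so 0.75370825 m = 0.75370825 / 9.4607305e+15 = 7.9667025e-17 light_year ≈ 7.967e-17 light_year (4 s.f.).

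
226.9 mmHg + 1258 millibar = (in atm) 1 mmHg = 133.32237 Pa, so 226.9 mmHg = 226.9 * 133.32237 = 30250.845 Pa. 1 millibar = 100 Pa, so 1258 millibar = 1258 * 100 = 125800 Pa. Sum: 30250.845 + 125800 = 156050.85 Pa. 1 atm = 101325 Pa, so 156050.85 Pa = 156050.85 / 101325 = 1.5401021 atm ≈ 1.54 atm (4 s.f.). Final answer: 1.54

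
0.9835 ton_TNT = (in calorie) 1 ton_TNT = 4.184e+09 J, so 0.9835 ton_TNT = 0.9835 * 4.184e+09 = 4.114964e+09 J. 1 calorie = 4.184 J, so 4.114964e+09 J = 4.114964e+09 / 4.184 = 9.835e+08 calorie. Final answer: 9.835e+08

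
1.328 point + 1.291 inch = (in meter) 1 point = 0.00035277778 m, so 1.328 point = 1.328 * 0.00035277778 = 0.00046848889 m. 1 inch = 0.0254 m, so 1.291 inch = 1.291 * 0.0254 = 0.0327914 m. Sum: 0.00046848889 + 0.0327914 = 0.033259889 m. 0.033259889 m = 0.033259889 meter ≈ 0.03326 meter (4 s.f.). Final answer: 0.03326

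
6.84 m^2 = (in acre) 1 acre = 4046.8564 m^2, so 6.84 m^2 = 6.84 / 4046.8564 = 0.0016902008 acre ≈ 0.00169 acre (4 s.f.). Final answer: 0.00169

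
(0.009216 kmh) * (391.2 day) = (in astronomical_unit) 1 kmh = 0.27777778 m/s, so 0.009216 kmh = 0.009216 * 0.27777778 = 0.00256 m/s. 1 day = 86400 s, so 391.2 day = 391.2 * 86400 = 33799680 s. Combine: 0.00256 m/s * 33799680 s = 86527.181 m. 1 astronomical_unit = 1.4959787e+11 m, so 86527.181 m = 86527.181 / 1.4959787e+11 = 5.7839848e-07 astronomical_unit ≈ 5.784e-07 astronomical_unit (4 s.f.). Final answer: 5.784e-07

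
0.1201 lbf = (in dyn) 5.342e+04. Check: 1 lbf = 4.4482216 N, so 0.1201 lbf = 0.1201 * 4.4482216 = 0.53423142 N. 1 dyn = 1e-05 N, so 0.53423142 N = 0.53423142 / 1e-05 = 53423.142 dyn ≈ 5.342e+04 dyn (4 s.f.).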